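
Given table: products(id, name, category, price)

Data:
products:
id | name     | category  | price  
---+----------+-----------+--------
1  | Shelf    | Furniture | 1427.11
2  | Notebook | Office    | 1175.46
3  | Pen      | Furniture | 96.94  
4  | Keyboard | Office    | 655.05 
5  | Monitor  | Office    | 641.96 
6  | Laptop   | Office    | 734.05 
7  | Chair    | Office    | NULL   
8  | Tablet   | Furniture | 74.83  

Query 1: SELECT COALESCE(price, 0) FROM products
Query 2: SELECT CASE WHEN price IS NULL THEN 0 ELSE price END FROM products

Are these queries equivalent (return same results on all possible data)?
Yes, equivalent

Both queries return: [(0,), (74.83,), (96.94,), (641.96,), (655.05,), (734.05,), (1175.46,), (1427.11,)]

Reason: COALESCE vs CASE for NULL handling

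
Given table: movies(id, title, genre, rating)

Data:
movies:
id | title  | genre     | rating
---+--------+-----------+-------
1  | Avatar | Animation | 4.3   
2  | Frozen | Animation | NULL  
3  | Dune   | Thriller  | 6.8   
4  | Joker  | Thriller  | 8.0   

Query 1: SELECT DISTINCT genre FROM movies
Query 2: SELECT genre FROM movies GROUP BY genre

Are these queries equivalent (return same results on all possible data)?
Yes, equivalent

Both queries return: [('Animation',), ('Thriller',)]

Reason: Both get unique genres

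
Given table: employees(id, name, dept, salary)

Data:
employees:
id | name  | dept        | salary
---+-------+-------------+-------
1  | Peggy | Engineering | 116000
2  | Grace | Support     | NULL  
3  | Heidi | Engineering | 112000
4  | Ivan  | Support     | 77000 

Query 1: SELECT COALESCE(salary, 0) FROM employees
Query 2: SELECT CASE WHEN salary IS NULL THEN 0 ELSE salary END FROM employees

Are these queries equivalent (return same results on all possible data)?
Yes, equivalent

Both queries return: [(0,), (77000,), (112000,), (116000,)]

Reason: COALESCE vs CASE for NULL handling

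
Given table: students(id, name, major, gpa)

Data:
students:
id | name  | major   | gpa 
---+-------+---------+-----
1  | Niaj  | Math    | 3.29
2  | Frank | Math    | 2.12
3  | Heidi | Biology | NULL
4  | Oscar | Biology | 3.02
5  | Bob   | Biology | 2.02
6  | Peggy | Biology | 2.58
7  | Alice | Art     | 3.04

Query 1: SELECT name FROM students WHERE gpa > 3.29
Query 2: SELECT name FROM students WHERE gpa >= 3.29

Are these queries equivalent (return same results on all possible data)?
No, not equivalent

Query 1 returns: []
Query 2 returns: [('Niaj',)]

Reason: > vs >= gives different results when gpa = 3.29 exists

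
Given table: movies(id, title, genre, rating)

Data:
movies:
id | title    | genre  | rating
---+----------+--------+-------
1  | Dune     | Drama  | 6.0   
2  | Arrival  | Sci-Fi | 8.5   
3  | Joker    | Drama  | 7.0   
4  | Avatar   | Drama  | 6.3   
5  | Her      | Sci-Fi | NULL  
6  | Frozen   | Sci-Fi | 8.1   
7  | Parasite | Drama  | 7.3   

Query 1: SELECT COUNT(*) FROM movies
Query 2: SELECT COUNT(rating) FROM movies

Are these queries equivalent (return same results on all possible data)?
No, not equivalent

Query 1 returns: [(7,)]
Query 2 returns: [(6,)]

Reason: COUNT(*) includes NULLs, COUNT(column) excludes them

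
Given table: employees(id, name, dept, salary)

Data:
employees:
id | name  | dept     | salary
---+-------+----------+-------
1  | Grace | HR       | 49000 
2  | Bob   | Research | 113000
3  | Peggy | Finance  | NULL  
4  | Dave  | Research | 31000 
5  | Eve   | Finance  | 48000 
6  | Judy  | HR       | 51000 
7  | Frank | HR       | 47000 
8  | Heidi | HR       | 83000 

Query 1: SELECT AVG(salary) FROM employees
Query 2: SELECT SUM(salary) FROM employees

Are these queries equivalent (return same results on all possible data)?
No, not equivalent

Query 1 returns: [(60285.71428571428,)]
Query 2 returns: [(422000,)]

Reason: AVG vs SUM give different aggregate values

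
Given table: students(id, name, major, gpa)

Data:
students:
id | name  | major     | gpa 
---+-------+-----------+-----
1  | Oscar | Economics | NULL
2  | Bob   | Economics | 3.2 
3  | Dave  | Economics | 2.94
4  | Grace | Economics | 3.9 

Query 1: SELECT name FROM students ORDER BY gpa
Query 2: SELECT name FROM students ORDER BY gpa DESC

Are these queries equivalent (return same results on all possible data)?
No, not equivalent

Query 1 returns: [('Oscar',), ('Dave',), ('Bob',), ('Grace',)]
Query 2 returns: [('Grace',), ('Bob',), ('Dave',), ('Oscar',)]

Reason: ASC vs DESC gives opposite ordering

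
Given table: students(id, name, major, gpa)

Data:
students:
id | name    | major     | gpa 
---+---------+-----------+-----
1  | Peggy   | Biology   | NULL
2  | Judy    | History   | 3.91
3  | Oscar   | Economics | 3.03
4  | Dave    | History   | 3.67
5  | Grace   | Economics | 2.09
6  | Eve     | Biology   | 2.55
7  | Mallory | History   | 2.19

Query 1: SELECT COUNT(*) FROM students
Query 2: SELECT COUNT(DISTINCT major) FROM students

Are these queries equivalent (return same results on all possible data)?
No, not equivalent

Query 1 returns: [(7,)]
Query 2 returns: [(3,)]

Reason: COUNT(*) counts rows, COUNT(DISTINCT major) counts unique majors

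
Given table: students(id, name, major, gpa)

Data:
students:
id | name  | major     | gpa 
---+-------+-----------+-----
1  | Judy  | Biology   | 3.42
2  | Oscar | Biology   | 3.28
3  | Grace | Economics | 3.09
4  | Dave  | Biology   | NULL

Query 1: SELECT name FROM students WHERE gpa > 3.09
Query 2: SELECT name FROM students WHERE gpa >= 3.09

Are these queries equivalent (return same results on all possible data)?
No, not equivalent

Query 1 returns: [('Judy',), ('Oscar',)]
Query 2 returns: [('Judy',), ('Oscar',), ('Grace',)]

Reason: > vs >= gives different results when gpa = 3.09 exists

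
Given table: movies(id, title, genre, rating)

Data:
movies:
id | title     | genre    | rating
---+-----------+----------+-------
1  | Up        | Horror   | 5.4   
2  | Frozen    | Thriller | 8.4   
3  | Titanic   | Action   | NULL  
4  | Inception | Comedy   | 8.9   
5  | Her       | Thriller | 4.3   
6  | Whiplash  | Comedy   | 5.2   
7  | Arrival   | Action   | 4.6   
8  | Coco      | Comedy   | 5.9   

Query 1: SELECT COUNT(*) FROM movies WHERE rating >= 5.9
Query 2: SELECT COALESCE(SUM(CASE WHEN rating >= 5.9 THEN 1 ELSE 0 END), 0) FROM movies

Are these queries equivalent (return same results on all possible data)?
Yes, equivalent

Both queries return: [(3,)]

Reason: COUNT with WHERE vs conditional SUM (COALESCE handles empty-table NULL)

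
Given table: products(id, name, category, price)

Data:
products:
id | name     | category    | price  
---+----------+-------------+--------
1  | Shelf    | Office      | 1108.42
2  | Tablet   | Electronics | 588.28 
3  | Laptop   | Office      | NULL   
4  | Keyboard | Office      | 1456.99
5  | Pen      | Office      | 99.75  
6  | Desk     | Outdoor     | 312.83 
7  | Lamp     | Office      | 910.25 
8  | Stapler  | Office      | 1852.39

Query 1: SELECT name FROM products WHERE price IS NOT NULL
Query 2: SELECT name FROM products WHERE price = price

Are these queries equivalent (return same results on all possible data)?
Yes, equivalent

Both queries return: [('Desk',), ('Keyboard',), ('Lamp',), ('Pen',), ('Shelf',), ('Stapler',), ('Tablet',)]

Reason: IS NOT NULL vs self-equality (both exclude NULLs)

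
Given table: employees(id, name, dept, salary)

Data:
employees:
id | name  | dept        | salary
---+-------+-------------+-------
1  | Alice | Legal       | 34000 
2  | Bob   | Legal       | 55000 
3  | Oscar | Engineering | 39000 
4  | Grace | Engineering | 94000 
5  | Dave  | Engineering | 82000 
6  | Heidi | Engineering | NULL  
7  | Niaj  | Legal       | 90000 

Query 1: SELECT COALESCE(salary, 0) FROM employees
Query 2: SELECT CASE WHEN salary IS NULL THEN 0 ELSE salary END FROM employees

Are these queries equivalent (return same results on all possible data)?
Yes, equivalent

Both queries return: [(0,), (34000,), (39000,), (55000,), (82000,), (90000,), (94000,)]

Reason: COALESCE vs CASE for NULL handling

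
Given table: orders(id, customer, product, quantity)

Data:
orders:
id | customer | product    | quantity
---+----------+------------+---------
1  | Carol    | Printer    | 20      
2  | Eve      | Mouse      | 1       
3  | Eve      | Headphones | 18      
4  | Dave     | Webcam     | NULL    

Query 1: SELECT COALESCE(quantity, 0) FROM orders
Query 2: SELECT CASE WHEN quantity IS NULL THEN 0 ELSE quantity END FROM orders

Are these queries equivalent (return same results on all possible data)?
Yes, equivalent

Both queries return: [(0,), (1,), (18,), (20,)]

Reason: COALESCE vs CASE for NULL handling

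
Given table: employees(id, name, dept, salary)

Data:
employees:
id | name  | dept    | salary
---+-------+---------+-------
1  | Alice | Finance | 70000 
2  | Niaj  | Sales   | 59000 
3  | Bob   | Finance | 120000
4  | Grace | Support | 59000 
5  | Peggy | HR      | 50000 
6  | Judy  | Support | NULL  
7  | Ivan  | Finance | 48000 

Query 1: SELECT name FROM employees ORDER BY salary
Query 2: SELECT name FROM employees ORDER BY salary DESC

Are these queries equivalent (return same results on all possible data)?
No, not equivalent

Query 1 returns: [('Judy',), ('Ivan',), ('Peggy',), ('Niaj',), ('Grace',), ('Alice',), ('Bob',)]
Query 2 returns: [('Bob',), ('Alice',), ('Niaj',), ('Grace',), ('Peggy',), ('Ivan',), ('Judy',)]

Reason: ASC vs DESC gives opposite ordering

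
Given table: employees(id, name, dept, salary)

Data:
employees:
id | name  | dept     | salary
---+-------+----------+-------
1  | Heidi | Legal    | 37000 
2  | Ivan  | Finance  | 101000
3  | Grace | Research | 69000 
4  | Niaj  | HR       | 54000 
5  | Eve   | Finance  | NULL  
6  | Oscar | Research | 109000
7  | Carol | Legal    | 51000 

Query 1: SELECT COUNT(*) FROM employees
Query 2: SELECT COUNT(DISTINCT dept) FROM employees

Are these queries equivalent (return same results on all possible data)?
No, not equivalent

Query 1 returns: [(7,)]
Query 2 returns: [(4,)]

Reason: COUNT(*) counts rows, COUNT(DISTINCT dept) counts unique depts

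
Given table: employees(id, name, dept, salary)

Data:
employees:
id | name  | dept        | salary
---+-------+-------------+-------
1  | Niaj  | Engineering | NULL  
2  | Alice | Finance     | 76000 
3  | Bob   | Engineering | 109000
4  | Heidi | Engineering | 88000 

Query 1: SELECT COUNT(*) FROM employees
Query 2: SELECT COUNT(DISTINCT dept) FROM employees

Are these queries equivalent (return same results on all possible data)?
No, not equivalent

Query 1 returns: [(4,)]
Query 2 returns: [(2,)]

Reason: COUNT(*) counts rows, COUNT(DISTINCT dept) counts unique depts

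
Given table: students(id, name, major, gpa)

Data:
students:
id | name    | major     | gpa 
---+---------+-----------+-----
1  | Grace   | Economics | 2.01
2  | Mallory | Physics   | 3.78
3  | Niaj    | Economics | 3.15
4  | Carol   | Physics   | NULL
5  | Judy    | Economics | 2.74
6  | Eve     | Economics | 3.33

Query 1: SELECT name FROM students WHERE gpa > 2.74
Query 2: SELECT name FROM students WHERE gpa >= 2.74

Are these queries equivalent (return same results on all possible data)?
No, not equivalent

Query 1 returns: [('Mallory',), ('Niaj',), ('Eve',)]
Query 2 returns: [('Mallory',), ('Niaj',), ('Judy',), ('Eve',)]

Reason: > vs >= gives different results when gpa = 2.74 exists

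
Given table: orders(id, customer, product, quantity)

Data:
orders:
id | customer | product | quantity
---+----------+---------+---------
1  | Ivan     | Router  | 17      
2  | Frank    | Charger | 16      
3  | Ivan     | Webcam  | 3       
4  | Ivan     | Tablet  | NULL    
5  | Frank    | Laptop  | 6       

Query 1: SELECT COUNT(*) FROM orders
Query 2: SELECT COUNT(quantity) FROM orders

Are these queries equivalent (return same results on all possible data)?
No, not equivalent

Query 1 returns: [(5,)]
Query 2 returns: [(4,)]

Reason: COUNT(*) includes NULLs, COUNT(column) excludes them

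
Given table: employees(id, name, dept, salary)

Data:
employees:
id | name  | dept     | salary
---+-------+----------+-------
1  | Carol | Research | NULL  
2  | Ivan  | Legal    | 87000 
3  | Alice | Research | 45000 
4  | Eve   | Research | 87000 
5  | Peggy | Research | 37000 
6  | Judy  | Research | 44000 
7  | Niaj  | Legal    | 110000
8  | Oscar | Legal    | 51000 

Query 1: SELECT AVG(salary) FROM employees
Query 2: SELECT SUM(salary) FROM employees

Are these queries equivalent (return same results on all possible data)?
No, not equivalent

Query 1 returns: [(65857.14285714286,)]
Query 2 returns: [(461000,)]

Reason: AVG vs SUM give different aggregate values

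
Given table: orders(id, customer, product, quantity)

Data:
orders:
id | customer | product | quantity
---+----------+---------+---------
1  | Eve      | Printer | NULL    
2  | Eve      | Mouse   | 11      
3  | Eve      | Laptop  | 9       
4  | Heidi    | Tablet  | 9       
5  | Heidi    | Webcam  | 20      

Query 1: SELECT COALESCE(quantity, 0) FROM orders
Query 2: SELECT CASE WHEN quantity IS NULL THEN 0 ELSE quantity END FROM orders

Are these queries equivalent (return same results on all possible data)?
Yes, equivalent

Both queries return: [(0,), (9,), (9,), (11,), (20,)]

Reason: COALESCE vs CASE for NULL handling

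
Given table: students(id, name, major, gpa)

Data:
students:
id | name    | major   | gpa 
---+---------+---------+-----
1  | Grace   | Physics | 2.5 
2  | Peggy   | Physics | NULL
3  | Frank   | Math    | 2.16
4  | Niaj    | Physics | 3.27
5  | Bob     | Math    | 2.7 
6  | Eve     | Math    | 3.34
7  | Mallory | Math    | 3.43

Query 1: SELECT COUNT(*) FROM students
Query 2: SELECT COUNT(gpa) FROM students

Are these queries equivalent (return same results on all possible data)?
No, not equivalent

Query 1 returns: [(7,)]
Query 2 returns: [(6,)]

Reason: COUNT(*) includes NULLs, COUNT(column) excludes them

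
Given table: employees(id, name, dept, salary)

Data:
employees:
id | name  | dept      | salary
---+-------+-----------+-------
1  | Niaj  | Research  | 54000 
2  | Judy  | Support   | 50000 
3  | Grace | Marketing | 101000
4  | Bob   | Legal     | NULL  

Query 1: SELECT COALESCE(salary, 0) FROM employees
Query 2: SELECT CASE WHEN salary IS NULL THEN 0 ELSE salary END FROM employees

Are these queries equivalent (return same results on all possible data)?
Yes, equivalent

Both queries return: [(0,), (50000,), (54000,), (101000,)]

Reason: COALESCE vs CASE for NULL handling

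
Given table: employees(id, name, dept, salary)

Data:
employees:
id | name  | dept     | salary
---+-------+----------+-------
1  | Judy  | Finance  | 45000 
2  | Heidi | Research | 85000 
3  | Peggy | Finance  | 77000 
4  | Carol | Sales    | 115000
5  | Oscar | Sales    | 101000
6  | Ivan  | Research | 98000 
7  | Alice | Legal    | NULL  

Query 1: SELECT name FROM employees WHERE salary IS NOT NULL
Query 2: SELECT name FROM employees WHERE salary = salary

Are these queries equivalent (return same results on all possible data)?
Yes, equivalent

Both queries return: [('Carol',), ('Heidi',), ('Ivan',), ('Judy',), ('Oscar',), ('Peggy',)]

Reason: IS NOT NULL vs self-equality (both exclude NULLs)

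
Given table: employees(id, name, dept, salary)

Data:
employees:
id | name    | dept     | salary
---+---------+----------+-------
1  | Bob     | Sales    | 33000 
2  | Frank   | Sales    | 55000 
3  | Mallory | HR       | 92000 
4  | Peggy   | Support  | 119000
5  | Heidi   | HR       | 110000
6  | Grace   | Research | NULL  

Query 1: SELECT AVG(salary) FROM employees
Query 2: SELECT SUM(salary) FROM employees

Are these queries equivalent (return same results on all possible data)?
No, not equivalent

Query 1 returns: [(81800.0,)]
Query 2 returns: [(409000,)]

Reason: AVG vs SUM give different aggregate values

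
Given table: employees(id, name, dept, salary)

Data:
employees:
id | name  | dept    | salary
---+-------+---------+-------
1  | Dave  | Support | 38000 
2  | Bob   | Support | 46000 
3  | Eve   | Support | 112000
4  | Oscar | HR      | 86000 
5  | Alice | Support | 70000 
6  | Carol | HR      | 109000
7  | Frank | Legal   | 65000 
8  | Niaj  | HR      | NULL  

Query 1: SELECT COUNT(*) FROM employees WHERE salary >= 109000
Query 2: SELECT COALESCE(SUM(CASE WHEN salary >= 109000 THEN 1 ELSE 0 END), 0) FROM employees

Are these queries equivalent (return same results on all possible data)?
Yes, equivalent

Both queries return: [(2,)]

Reason: COUNT with WHERE vs conditional SUM (COALESCE handles empty-table NULL)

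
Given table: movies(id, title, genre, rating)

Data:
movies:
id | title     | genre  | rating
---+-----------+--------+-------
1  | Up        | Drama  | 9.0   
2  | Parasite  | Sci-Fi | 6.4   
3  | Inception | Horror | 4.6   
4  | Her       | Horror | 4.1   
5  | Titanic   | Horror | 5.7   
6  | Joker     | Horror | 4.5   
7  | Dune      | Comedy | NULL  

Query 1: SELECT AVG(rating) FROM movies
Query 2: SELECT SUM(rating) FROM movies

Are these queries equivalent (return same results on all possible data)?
No, not equivalent

Query 1 returns: [(5.716666666666666,)]
Query 2 returns: [(34.3,)]

Reason: AVG vs SUM give different aggregate values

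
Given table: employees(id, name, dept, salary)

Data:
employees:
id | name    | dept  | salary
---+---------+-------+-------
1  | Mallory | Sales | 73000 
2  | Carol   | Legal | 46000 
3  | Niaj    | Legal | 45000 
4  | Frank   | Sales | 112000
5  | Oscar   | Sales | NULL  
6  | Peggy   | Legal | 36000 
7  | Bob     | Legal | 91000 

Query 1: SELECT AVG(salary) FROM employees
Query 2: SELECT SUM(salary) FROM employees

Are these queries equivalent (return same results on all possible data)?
No, not equivalent

Query 1 returns: [(67166.66666666667,)]
Query 2 returns: [(403000,)]

Reason: AVG vs SUM give different aggregate values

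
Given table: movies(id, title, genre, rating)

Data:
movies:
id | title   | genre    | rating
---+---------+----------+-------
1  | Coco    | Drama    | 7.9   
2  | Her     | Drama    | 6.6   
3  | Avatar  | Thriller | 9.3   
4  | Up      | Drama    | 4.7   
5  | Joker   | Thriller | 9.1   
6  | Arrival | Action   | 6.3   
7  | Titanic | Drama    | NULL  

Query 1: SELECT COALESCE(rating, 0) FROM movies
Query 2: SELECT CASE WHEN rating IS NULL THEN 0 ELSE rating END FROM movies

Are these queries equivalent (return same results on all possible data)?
Yes, equivalent

Both queries return: [(0,), (4.7,), (6.3,), (6.6,), (7.9,), (9.1,), (9.3,)]

Reason: COALESCE vs CASE for NULL handling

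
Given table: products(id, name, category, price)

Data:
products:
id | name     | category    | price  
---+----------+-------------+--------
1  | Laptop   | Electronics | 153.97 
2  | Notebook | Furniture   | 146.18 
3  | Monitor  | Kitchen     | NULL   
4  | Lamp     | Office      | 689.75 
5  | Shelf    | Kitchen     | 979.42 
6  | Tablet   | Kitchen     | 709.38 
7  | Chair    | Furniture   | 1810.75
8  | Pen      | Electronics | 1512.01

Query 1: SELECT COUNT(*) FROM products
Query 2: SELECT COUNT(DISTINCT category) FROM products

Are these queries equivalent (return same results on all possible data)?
No, not equivalent

Query 1 returns: [(8,)]
Query 2 returns: [(4,)]

Reason: COUNT(*) counts rows, COUNT(DISTINCT category) counts unique categorys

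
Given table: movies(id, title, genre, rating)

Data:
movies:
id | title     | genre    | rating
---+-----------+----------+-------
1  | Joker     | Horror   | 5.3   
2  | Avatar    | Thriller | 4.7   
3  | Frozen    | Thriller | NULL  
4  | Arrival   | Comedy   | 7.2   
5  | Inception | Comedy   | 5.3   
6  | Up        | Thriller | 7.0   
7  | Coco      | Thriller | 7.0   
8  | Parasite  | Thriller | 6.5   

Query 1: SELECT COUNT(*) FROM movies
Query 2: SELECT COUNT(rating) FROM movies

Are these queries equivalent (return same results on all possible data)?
No, not equivalent

Query 1 returns: [(8,)]
Query 2 returns: [(7,)]

Reason: COUNT(*) includes NULLs, COUNT(column) excludes them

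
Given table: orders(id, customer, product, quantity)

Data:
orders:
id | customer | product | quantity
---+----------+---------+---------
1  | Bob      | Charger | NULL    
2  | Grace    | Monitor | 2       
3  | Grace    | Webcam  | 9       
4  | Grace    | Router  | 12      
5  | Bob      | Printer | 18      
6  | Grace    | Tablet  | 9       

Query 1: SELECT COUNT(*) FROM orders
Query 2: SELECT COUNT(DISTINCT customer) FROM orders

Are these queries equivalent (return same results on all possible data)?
No, not equivalent

Query 1 returns: [(6,)]
Query 2 returns: [(2,)]

Reason: COUNT(*) counts rows, COUNT(DISTINCT customer) counts unique customers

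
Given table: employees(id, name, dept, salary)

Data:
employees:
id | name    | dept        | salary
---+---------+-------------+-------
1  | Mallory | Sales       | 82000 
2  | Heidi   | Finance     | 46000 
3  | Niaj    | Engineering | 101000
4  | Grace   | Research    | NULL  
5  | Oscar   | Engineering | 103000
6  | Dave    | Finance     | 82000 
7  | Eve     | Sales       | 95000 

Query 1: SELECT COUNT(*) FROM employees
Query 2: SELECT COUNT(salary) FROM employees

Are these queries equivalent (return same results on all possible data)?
No, not equivalent

Query 1 returns: [(7,)]
Query 2 returns: [(6,)]

Reason: COUNT(*) includes NULLs, COUNT(column) excludes them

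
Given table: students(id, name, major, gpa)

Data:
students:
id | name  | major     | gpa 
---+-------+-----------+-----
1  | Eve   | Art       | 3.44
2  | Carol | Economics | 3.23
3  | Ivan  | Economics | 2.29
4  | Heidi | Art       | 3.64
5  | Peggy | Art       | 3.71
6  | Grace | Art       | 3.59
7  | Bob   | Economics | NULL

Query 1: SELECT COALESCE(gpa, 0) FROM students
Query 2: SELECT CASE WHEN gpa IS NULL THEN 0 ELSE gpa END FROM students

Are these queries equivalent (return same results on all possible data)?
Yes, equivalent

Both queries return: [(0,), (2.29,), (3.23,), (3.44,), (3.59,), (3.64,), (3.71,)]

Reason: COALESCE vs CASE for NULL handling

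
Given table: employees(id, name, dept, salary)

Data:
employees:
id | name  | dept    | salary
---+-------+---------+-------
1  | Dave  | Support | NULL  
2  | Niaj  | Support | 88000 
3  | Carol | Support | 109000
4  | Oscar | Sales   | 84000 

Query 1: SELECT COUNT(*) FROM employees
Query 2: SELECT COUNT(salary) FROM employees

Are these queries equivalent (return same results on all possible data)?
No, not equivalent

Query 1 returns: [(4,)]
Query 2 returns: [(3,)]

Reason: COUNT(*) includes NULLs, COUNT(column) excludes them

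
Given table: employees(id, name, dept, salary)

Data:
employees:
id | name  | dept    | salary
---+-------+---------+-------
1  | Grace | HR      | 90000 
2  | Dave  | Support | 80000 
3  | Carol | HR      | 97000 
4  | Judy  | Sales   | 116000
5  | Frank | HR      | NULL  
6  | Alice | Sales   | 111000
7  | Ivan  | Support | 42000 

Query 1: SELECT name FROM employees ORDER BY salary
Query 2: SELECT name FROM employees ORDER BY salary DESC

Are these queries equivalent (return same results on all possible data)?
No, not equivalent

Query 1 returns: [('Frank',), ('Ivan',), ('Dave',), ('Grace',), ('Carol',), ('Alice',), ('Judy',)]
Query 2 returns: [('Judy',), ('Alice',), ('Carol',), ('Grace',), ('Dave',), ('Ivan',), ('Frank',)]

Reason: ASC vs DESC gives opposite ordering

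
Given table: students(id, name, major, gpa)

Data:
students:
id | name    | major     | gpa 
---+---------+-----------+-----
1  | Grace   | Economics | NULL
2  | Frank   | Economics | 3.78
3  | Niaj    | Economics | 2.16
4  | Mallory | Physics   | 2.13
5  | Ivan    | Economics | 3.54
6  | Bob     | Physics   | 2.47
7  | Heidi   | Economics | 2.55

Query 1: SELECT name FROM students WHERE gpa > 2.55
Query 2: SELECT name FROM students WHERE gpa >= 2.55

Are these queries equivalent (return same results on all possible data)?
No, not equivalent

Query 1 returns: [('Frank',), ('Ivan',)]
Query 2 returns: [('Frank',), ('Ivan',), ('Heidi',)]

Reason: > vs >= gives different results when gpa = 2.55 exists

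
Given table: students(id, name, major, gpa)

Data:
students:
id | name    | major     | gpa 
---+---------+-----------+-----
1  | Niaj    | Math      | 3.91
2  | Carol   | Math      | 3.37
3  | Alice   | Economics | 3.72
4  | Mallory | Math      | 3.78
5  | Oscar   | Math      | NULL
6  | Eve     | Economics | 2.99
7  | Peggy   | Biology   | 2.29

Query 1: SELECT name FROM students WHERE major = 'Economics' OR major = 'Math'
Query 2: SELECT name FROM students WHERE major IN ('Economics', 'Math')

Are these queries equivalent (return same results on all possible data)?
Yes, equivalent

Both queries return: [('Alice',), ('Carol',), ('Eve',), ('Mallory',), ('Niaj',), ('Oscar',)]

Reason: OR vs IN are equivalent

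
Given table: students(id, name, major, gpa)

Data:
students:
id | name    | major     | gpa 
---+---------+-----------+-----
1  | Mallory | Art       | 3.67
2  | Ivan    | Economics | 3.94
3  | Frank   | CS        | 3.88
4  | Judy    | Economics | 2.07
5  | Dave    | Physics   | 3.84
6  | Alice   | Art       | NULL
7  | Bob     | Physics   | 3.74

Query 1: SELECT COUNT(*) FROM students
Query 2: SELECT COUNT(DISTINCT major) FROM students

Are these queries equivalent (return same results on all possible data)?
No, not equivalent

Query 1 returns: [(7,)]
Query 2 returns: [(4,)]

Reason: COUNT(*) counts rows, COUNT(DISTINCT major) counts unique majors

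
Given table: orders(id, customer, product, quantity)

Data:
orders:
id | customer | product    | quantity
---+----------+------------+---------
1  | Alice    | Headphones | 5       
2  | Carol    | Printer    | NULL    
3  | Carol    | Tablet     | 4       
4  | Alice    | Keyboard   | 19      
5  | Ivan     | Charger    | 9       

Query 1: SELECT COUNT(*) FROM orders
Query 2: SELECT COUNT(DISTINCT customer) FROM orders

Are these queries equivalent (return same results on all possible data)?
No, not equivalent

Query 1 returns: [(5,)]
Query 2 returns: [(3,)]

Reason: COUNT(*) counts rows, COUNT(DISTINCT customer) counts unique customers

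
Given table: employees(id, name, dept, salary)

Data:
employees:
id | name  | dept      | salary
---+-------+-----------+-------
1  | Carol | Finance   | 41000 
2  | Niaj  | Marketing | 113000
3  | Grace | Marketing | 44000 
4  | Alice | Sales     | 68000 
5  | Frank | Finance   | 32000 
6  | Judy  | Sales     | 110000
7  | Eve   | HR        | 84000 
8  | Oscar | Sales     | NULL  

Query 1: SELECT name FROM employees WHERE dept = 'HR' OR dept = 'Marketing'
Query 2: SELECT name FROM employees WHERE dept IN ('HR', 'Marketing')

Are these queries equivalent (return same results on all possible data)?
Yes, equivalent

Both queries return: [('Eve',), ('Grace',), ('Niaj',)]

Reason: OR vs IN are equivalent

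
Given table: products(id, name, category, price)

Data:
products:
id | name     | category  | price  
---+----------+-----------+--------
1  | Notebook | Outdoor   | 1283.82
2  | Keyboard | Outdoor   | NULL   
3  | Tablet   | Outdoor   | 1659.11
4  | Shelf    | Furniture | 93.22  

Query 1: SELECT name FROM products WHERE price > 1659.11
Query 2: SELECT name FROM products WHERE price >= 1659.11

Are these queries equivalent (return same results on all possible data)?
No, not equivalent

Query 1 returns: []
Query 2 returns: [('Tablet',)]

Reason: > vs >= gives different results when price = 1659.11 exists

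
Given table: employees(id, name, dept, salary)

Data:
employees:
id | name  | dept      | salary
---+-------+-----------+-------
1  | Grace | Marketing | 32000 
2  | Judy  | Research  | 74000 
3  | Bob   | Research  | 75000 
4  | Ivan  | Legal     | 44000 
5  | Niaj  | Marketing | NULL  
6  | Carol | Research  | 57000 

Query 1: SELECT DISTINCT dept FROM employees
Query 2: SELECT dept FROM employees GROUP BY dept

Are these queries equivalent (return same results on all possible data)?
Yes, equivalent

Both queries return: [('Legal',), ('Marketing',), ('Research',)]

Reason: Both get unique depts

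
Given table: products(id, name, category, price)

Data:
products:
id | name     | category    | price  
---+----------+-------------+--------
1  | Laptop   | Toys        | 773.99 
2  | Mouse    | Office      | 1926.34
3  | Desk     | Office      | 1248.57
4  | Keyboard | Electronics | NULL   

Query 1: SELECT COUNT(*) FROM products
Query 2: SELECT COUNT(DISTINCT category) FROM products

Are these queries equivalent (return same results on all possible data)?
No, not equivalent

Query 1 returns: [(4,)]
Query 2 returns: [(3,)]

Reason: COUNT(*) counts rows, COUNT(DISTINCT category) counts unique categorys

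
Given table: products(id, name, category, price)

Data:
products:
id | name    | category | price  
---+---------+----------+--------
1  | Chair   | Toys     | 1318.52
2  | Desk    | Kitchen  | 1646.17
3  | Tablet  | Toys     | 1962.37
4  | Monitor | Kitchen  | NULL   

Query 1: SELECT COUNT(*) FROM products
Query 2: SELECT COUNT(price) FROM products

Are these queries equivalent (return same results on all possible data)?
No, not equivalent

Query 1 returns: [(4,)]
Query 2 returns: [(3,)]

Reason: COUNT(*) includes NULLs, COUNT(column) excludes them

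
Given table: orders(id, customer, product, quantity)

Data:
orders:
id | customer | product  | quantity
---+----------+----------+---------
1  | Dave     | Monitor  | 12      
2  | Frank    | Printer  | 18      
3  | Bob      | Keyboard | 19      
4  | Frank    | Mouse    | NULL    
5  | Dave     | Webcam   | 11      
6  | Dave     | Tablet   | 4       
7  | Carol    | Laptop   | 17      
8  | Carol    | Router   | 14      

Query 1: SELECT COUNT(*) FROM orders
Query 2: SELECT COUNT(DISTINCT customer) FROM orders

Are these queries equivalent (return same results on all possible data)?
No, not equivalent

Query 1 returns: [(8,)]
Query 2 returns: [(4,)]

Reason: COUNT(*) counts rows, COUNT(DISTINCT customer) counts unique customers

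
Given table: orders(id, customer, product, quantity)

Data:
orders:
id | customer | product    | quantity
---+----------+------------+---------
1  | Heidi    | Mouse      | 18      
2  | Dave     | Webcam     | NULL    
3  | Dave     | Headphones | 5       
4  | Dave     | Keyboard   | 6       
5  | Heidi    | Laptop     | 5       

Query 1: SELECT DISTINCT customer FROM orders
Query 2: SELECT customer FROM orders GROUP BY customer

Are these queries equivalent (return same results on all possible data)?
Yes, equivalent

Both queries return: [('Dave',), ('Heidi',)]

Reason: Both get unique customers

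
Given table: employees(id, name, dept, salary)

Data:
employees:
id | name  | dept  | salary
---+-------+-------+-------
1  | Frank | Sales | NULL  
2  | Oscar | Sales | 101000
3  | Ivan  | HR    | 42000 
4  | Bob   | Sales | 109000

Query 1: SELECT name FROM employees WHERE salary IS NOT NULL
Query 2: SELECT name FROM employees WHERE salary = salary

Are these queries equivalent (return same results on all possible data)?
Yes, equivalent

Both queries return: [('Bob',), ('Ivan',), ('Oscar',)]

Reason: IS NOT NULL vs self-equality (both exclude NULLs)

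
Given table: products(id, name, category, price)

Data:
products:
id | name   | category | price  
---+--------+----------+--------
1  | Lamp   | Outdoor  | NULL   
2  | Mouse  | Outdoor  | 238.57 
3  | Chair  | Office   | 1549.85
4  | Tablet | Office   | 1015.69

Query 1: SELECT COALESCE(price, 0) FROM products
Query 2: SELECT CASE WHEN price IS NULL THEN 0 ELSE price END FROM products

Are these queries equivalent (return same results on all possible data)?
Yes, equivalent

Both queries return: [(0,), (238.57,), (1015.69,), (1549.85,)]

Reason: COALESCE vs CASE for NULL handling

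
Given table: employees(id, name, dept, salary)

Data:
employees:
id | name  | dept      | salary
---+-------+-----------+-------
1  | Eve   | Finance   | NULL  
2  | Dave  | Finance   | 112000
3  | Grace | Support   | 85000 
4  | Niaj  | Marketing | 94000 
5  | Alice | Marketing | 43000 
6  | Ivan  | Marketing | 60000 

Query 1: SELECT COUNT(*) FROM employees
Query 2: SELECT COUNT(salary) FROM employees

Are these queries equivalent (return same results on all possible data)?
No, not equivalent

Query 1 returns: [(6,)]
Query 2 returns: [(5,)]

Reason: COUNT(*) includes NULLs, COUNT(column) excludes them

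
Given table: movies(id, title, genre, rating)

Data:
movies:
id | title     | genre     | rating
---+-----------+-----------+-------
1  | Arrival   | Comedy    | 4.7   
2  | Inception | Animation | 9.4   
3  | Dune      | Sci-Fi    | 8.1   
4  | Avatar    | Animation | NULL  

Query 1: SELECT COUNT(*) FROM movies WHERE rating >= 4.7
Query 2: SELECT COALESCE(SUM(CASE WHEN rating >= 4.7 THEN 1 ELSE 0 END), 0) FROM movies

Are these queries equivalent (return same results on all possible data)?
Yes, equivalent

Both queries return: [(3,)]

Reason: COUNT with WHERE vs conditional SUM (COALESCE handles empty-table NULL)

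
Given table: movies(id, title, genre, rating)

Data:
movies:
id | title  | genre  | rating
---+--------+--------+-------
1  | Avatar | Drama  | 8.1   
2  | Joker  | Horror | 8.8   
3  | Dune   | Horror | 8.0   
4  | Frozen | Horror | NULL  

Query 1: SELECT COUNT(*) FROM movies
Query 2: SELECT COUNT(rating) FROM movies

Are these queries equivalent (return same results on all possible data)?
No, not equivalent

Query 1 returns: [(4,)]
Query 2 returns: [(3,)]

Reason: COUNT(*) includes NULLs, COUNT(column) excludes them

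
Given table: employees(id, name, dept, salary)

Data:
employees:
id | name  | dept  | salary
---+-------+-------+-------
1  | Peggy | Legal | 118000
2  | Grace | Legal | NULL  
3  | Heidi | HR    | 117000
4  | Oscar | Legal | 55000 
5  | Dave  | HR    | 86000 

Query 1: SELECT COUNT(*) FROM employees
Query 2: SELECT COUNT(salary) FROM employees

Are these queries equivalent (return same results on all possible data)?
No, not equivalent

Query 1 returns: [(5,)]
Query 2 returns: [(4,)]

Reason: COUNT(*) includes NULLs, COUNT(column) excludes them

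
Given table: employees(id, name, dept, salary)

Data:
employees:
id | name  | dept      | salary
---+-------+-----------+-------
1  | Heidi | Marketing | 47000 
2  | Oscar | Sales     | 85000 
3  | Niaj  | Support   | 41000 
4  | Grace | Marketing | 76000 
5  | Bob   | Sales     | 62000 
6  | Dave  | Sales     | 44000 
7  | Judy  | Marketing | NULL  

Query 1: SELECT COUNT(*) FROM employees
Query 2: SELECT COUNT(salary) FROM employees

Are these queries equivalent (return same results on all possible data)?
No, not equivalent

Query 1 returns: [(7,)]
Query 2 returns: [(6,)]

Reason: COUNT(*) includes NULLs, COUNT(column) excludes them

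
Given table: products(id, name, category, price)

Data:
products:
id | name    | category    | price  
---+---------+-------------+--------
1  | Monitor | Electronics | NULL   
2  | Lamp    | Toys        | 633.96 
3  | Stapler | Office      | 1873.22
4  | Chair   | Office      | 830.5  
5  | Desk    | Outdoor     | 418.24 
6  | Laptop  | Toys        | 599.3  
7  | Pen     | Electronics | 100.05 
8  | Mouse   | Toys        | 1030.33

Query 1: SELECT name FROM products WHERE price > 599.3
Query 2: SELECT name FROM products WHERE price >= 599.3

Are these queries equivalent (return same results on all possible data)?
No, not equivalent

Query 1 returns: [('Lamp',), ('Stapler',), ('Chair',), ('Mouse',)]
Query 2 returns: [('Lamp',), ('Stapler',), ('Chair',), ('Laptop',), ('Mouse',)]

Reason: > vs >= gives different results when price = 599.3 exists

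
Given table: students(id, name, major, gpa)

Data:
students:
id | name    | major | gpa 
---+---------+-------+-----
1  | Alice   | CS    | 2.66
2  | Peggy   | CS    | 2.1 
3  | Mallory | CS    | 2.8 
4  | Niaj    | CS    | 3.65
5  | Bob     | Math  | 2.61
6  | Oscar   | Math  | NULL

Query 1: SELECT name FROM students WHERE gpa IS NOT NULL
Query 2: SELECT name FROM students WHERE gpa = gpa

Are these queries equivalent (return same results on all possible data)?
Yes, equivalent

Both queries return: [('Alice',), ('Bob',), ('Mallory',), ('Niaj',), ('Peggy',)]

Reason: IS NOT NULL vs self-equality (both exclude NULLs)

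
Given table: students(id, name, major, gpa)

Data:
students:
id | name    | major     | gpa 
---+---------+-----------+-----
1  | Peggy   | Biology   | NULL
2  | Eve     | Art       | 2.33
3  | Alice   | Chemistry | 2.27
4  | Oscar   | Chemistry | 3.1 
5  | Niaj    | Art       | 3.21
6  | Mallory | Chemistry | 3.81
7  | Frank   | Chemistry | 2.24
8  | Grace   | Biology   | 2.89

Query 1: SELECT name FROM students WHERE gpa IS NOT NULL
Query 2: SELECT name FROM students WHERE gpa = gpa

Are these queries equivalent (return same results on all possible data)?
Yes, equivalent

Both queries return: [('Alice',), ('Eve',), ('Frank',), ('Grace',), ('Mallory',), ('Niaj',), ('Oscar',)]

Reason: IS NOT NULL vs self-equality (both exclude NULLs)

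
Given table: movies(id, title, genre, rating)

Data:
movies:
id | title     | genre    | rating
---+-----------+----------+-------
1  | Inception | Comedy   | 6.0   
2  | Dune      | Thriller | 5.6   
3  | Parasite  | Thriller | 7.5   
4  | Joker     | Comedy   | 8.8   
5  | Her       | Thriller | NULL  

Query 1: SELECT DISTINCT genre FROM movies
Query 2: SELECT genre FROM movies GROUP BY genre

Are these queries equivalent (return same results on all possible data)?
Yes, equivalent

Both queries return: [('Comedy',), ('Thriller',)]

Reason: Both get unique genres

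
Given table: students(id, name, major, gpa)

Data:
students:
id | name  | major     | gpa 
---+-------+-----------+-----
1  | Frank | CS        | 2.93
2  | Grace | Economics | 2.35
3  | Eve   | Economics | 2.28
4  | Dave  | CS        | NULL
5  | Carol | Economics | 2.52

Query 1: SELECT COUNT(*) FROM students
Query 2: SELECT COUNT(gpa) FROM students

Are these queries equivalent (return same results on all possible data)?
No, not equivalent

Query 1 returns: [(5,)]
Query 2 returns: [(4,)]

Reason: COUNT(*) includes NULLs, COUNT(column) excludes them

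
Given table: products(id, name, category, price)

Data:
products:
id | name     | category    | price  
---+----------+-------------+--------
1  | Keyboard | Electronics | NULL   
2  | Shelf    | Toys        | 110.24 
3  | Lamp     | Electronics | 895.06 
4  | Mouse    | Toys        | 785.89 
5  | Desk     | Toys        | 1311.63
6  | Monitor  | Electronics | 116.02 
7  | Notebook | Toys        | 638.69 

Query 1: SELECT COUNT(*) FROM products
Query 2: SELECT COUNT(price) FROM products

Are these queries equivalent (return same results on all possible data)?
No, not equivalent

Query 1 returns: [(7,)]
Query 2 returns: [(6,)]

Reason: COUNT(*) includes NULLs, COUNT(column) excludes them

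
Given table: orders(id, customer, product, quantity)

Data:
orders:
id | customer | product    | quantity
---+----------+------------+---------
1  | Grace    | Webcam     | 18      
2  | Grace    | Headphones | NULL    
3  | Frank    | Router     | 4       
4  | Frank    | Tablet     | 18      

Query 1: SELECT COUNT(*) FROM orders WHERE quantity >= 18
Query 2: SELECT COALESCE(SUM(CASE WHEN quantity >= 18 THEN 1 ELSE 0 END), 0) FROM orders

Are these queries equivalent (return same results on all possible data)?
Yes, equivalent

Both queries return: [(2,)]

Reason: COUNT with WHERE vs conditional SUM (COALESCE handles empty-table NULL)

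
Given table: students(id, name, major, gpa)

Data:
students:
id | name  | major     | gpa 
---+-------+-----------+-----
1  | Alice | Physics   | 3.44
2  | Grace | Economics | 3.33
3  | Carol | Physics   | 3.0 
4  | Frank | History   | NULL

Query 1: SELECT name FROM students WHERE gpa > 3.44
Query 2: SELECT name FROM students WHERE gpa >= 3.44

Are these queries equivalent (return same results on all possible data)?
No, not equivalent

Query 1 returns: []
Query 2 returns: [('Alice',)]

Reason: > vs >= gives different results when gpa = 3.44 exists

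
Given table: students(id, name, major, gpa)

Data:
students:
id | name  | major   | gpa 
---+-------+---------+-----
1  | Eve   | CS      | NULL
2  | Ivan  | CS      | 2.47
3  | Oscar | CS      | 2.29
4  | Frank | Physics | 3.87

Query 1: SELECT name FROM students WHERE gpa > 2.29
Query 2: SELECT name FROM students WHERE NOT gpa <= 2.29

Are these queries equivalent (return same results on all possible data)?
Yes, equivalent

Both queries return: [('Frank',), ('Ivan',)]

Reason: Both filter gpa > 2.29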